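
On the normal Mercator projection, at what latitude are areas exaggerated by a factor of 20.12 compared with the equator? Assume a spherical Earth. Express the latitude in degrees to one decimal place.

Mercator areal scale is sec²φ.
sec²φ = 20.12  ⇒  cos²φ = 0.04970  ⇒  cos φ = 0.2229.
φ = arccos(0.2229) ≈ 77.1°.

77.1°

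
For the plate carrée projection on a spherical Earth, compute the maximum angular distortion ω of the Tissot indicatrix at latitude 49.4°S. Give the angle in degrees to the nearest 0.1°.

For the equirectangular projection with φ₀ = 0 (plate carrée), h = 1 along meridians and k = sec φ along parallels.
At 49.4°: h = 1.000, k = 1.537; principal scales a = 1.537, b = 1.000.
sin(ω/2) = (a − b)/(a + b) = 0.5366/2.537 = 0.2116, so ω = 2 arcsin(0.2116) ≈ 24.4°.

24.4°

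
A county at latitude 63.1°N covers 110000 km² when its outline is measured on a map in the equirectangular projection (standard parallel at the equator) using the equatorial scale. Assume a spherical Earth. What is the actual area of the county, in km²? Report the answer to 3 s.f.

In the plate carrée (x = Rλ, y = Rφ), meridians are true-scale (h = 1) and parallels are stretched by k = sec φ.
Areal scale = h·k = 1 × sec φ; at 63.1°, h = 1.000, k = 2.210, so h·k = 2.210.
True area = apparent / (areal scale) = 110000 / 2.210 ≈ 49800 km².

49800 km²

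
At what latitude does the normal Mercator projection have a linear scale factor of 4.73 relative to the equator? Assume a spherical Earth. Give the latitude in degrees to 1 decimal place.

77.8°

Mercator scale is k = sec φ = 1/cos φ.
1/cos φ = 4.73  ⇒  cos φ = 0.2114  ⇒  φ = arccos(0.2114) ≈ 77.8°.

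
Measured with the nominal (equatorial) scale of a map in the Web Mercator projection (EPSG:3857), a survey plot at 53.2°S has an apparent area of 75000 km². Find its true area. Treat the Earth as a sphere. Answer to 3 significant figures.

26900 km²

Mercator is conformal, so the point scale is isotropic: h = k = sec φ = 1/cos φ.
Areal scale = k² = sec²φ = 1/cos²(53.2°) = 1/0.5990² = 2.787.
True area = apparent / (areal scale) = 75000 / 2.787 ≈ 26900 km².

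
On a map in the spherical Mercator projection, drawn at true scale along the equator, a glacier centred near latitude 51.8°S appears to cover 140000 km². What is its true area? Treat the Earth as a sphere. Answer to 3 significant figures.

Mercator is conformal, so the point scale is isotropic: h = k = sec φ = 1/cos φ.
Areal scale = k² = sec²φ = 1/cos²(51.8°) = 1/0.6184² = 2.615.
True area = apparent / (areal scale) = 140000 / 2.615 ≈ 53500 km².

53500 km²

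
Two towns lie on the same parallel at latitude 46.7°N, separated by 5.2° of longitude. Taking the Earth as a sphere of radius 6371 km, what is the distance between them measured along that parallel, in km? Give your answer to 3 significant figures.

Arc length along a parallel = R cos φ · Δλ (with Δλ in radians).
= 6371 × cos 46.7° × (5.2° × π/180) = 6371 × 0.6858 × 0.09076 ≈ 397 km.

397 km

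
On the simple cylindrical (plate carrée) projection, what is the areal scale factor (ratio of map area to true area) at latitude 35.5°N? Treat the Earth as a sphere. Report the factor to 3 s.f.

Plate carrée maps x = Rλ, y = Rφ. The meridian scale is h = 1 and the parallel scale is k = 1/cos φ = sec φ.
Areal scale = h·k = 1 × sec φ; at 35.5°, h = 1.000, k = 1.228, so h·k = 1.228.

1.23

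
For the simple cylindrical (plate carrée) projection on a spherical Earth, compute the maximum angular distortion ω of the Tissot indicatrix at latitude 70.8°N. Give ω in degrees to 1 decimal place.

For the equirectangular projection with φ₀ = 0 (plate carrée), h = 1 along meridians and k = sec φ along parallels.
At 70.8°: h = 1.000, k = 3.041; principal scales a = 3.041, b = 1.000.
sin(ω/2) = (a − b)/(a + b) = 2.041/4.041 = 0.5050, so ω = 2 arcsin(0.5050) ≈ 60.7°.

60.7°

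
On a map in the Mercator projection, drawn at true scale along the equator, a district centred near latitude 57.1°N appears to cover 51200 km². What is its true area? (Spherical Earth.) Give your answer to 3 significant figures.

For Mercator, h = k = sec φ (a conformal cylindrical projection has a single point scale, 1/cos φ).
Areal scale = k² = sec²φ = 1/cos²(57.1°) = 1/0.5432² = 3.389.
True area = apparent / (areal scale) = 51200 / 3.389 ≈ 15100 km².

15100 km²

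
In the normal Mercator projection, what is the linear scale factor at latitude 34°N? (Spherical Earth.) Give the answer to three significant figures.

1.21

Mercator is conformal, so the point scale is isotropic: h = k = sec φ = 1/cos φ.
k = 1/cos 34° = 1/0.8290 = 1.206.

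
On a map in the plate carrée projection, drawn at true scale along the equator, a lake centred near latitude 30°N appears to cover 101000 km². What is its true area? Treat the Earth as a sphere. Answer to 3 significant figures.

87500 km²

For the equirectangular projection with φ₀ = 0 (plate carrée), h = 1 along meridians and k = sec φ along parallels.
Areal scale = h·k = 1 × sec φ; at 30°, h = 1.000, k = 1.155, so h·k = 1.155.
True area = apparent / (areal scale) = 101000 / 1.155 ≈ 87500 km².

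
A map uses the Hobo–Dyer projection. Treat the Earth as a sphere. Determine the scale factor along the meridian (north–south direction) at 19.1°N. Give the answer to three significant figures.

The Hobo–Dyer projection is cylindrical equal-area with φ₀ = 37.5°. For cylindrical equal-area with standard parallel φ₀, h = cos φ / cos φ₀ and k = cos φ₀ / cos φ, so h·k = 1.
h = cos 19.1° / cos 37.5° = 0.9449/0.7934 = 1.191.

1.19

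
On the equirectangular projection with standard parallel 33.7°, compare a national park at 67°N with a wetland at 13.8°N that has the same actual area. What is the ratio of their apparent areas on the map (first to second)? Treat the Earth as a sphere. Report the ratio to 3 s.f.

2.49

The equidistant cylindrical projection with φ₀ = 33.7° has h = 1 (meridians true) and k = cos φ₀ / cos φ along parallels.
Areal scale at 67°: h·k = 1.000 × 2.129 = 2.129.
Areal scale at 13.8°: h·k = 1.000 × 0.8567 = 0.8567.
Ratio = 2.129/0.8567 ≈ 2.49.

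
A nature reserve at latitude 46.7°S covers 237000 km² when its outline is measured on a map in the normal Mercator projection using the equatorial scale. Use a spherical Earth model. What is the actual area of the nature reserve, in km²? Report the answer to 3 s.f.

111000 km²

For Mercator, h = k = sec φ (a conformal cylindrical projection has a single point scale, 1/cos φ).
Areal scale = k² = sec²φ = 1/cos²(46.7°) = 1/0.6858² = 2.126.
True area = apparent / (areal scale) = 237000 / 2.126 ≈ 111000 km².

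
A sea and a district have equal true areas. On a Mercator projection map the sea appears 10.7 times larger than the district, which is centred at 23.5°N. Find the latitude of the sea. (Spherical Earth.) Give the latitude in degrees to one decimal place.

73.7°

On Mercator, (apparent₁)/(apparent₂) = sec²φ₁ / sec²φ₂ when true areas are equal.
cos²φ₂ / cos²φ₁ = 10.7  ⇒  cos φ₁ = cos 23.5° / √10.7 = 0.9171/3.271 = 0.2804.
φ₁ = arccos(0.2804) ≈ 73.7°.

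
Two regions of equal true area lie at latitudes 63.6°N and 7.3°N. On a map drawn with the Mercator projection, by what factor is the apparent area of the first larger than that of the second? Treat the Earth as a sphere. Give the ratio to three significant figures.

Mercator areal scale is sec²φ.
At 63.6°: sec²(63.6°) = 1/0.4446² = 5.058.
At 7.3°: sec²(7.3°) = 1/0.9919² = 1.016.
Ratio = 5.058/1.016 = cos²(7.3°)/cos²(63.6°) ≈ 4.98.

4.98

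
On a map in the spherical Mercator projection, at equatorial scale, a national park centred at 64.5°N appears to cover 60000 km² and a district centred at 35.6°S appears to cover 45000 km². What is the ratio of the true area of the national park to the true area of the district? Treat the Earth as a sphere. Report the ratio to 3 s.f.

Mercator's areal exaggeration is sec²φ; hence true area = (apparent area) · cos²φ.
True area of national park: 60000 × cos²(64.5°) = 60000 × 0.1853 = 11120 km².
True area of district: 45000 × cos²(35.6°) = 45000 × 0.6611 = 29750 km².
Ratio = 11120 / 29750 ≈ 0.374.

0.374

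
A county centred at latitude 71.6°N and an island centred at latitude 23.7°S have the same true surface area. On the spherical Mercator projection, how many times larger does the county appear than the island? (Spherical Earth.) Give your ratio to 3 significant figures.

Mercator areal scale is sec²φ.
At 71.6°: sec²(71.6°) = 1/0.3156² = 10.04.
At 23.7°: sec²(23.7°) = 1/0.9157² = 1.193.
Ratio = 10.04/1.193 = cos²(23.7°)/cos²(71.6°) ≈ 8.42.

8.42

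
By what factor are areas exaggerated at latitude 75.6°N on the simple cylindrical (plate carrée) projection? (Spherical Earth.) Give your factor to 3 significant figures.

In the plate carrée (x = Rλ, y = Rφ), meridians are true-scale (h = 1) and parallels are stretched by k = sec φ.
Areal scale = h·k = 1 × sec φ; at 75.6°, h = 1.000, k = 4.021, so h·k = 4.021.

4.02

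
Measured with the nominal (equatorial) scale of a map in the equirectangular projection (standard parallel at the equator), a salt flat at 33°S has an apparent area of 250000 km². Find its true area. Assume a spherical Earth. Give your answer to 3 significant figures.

210000 km²

Plate carrée maps x = Rλ, y = Rφ. The meridian scale is h = 1 and the parallel scale is k = 1/cos φ = sec φ.
Areal scale = h·k = 1 × sec φ; at 33°, h = 1.000, k = 1.192, so h·k = 1.192.
True area = apparent / (areal scale) = 250000 / 1.192 ≈ 210000 km².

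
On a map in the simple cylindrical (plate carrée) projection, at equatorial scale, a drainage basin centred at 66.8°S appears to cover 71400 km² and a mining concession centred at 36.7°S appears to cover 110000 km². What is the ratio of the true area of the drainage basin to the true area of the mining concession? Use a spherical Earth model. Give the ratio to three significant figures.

0.319

On the plate carrée, areal scale = h·k = 1 × sec φ, so true area = apparent × cos φ.
True area of drainage basin: 71400 × cos(66.8°) = 71400 × 0.3939 = 28130 km².
True area of mining concession: 110000 × cos(36.7°) = 110000 × 0.8018 = 88200 km².
Ratio = 28130 / 88200 ≈ 0.319.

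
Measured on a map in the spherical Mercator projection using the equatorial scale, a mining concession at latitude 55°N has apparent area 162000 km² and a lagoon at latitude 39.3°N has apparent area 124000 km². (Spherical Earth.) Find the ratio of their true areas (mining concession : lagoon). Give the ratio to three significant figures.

0.718

Mercator's areal exaggeration is sec²φ; hence true area = (apparent area) · cos²φ.
True area of mining concession: 162000 × cos²(55°) = 162000 × 0.3290 = 53300 km².
True area of lagoon: 124000 × cos²(39.3°) = 124000 × 0.5988 = 74250 km².
Ratio = 53300 / 74250 ≈ 0.718.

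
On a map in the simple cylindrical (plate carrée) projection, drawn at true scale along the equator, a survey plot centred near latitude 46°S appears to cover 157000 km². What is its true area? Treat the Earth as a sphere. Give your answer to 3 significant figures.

109000 km²

For the equirectangular projection with φ₀ = 0 (plate carrée), h = 1 along meridians and k = sec φ along parallels.
Areal scale = h·k = 1 × sec φ; at 46°, h = 1.000, k = 1.440, so h·k = 1.440.
True area = apparent / (areal scale) = 157000 / 1.440 ≈ 109000 km².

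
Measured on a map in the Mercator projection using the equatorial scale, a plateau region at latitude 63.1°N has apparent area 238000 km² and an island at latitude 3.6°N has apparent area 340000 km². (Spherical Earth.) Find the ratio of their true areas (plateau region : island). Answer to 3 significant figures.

0.144

Mercator's areal exaggeration is sec²φ; hence true area = (apparent area) · cos²φ.
True area of plateau region: 238000 × cos²(63.1°) = 238000 × 0.2047 = 48720 km².
True area of island: 340000 × cos²(3.6°) = 340000 × 0.9961 = 338700 km².
Ratio = 48720 / 338700 ≈ 0.144.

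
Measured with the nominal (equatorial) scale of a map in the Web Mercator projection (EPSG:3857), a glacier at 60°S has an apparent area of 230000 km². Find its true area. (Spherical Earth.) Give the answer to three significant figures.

Mercator is conformal, so the point scale is isotropic: h = k = sec φ = 1/cos φ.
Areal scale = k² = sec²φ = 1/cos²(60°) = 1/0.5000² = 4.000.
True area = apparent / (areal scale) = 230000 / 4.000 ≈ 57500 km².

57500 km²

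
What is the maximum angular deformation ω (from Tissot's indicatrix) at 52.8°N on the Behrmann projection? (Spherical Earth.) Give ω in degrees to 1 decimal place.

40.3°

The Behrmann projection is cylindrical equal-area with φ₀ = 30°. A cylindrical equal-area projection with standard parallel φ₀ has meridian scale h = cos φ / cos φ₀ and parallel scale k = cos φ₀ / cos φ (so areas are preserved, h·k = 1).
At 52.8°: h = 0.6981, k = 1.432; principal scales a = 1.432, b = 0.6981.
sin(ω/2) = (a − b)/(a + b) = 0.7343/2.131 = 0.3446, so ω = 2 arcsin(0.3446) ≈ 40.3°.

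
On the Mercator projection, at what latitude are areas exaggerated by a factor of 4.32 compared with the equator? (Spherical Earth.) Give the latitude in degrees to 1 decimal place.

61.2°

Mercator areal scale is sec²φ.
sec²φ = 4.32  ⇒  cos²φ = 0.2315  ⇒  cos φ = 0.4811.
φ = arccos(0.4811) ≈ 61.2°.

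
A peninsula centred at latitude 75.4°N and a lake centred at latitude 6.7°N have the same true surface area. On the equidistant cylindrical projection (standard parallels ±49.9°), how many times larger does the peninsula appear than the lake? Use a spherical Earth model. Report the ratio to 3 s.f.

With standard parallel φ₀ = 49.9°, the equirectangular projection gives x = Rλ cos φ₀, y = Rφ, so h = 1 and k = cos 49.9° / cos φ.
Areal scale at 75.4°: h·k = 1.000 × 2.555 = 2.555.
Areal scale at 6.7°: h·k = 1.000 × 0.6486 = 0.6486.
Ratio = 2.555/0.6486 ≈ 3.94.

3.94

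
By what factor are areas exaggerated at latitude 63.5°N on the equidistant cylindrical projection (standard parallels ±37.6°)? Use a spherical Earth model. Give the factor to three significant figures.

1.78

The equidistant cylindrical projection with φ₀ = 37.6° has h = 1 (meridians true) and k = cos φ₀ / cos φ along parallels.
Areal scale = h·k = 1 × cos φ₀ / cos φ; at 63.5°, h = 1.000, k = 1.776, so h·k = 1.776.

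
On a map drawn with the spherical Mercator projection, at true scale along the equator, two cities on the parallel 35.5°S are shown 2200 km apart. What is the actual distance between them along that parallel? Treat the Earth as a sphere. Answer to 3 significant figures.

Mercator is conformal, so the point scale is isotropic: h = k = sec φ = 1/cos φ.
Along the parallel at 35.5°, map distances are exaggerated by k = sec 35.5° = 1.228.
True distance = 2200 / 1.228 = 2200 × cos 35.5° ≈ 1790 km.

1790 km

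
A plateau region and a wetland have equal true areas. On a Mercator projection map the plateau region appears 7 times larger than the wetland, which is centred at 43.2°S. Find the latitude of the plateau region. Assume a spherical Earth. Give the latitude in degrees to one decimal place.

For equal true areas on Mercator, apparent areas scale as sec²φ, so the ratio is cos²φ₂ / cos²φ₁.
cos²φ₂ / cos²φ₁ = 7  ⇒  cos φ₁ = cos 43.2° / √7 = 0.7290/2.646 = 0.2755.
φ₁ = arccos(0.2755) ≈ 74.0°.

74.0°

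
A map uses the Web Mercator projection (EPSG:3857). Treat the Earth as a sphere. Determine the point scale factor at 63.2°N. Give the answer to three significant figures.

2.22

For Mercator, h = k = sec φ (a conformal cylindrical projection has a single point scale, 1/cos φ).
k = 1/cos 63.2° = 1/0.4509 = 2.218.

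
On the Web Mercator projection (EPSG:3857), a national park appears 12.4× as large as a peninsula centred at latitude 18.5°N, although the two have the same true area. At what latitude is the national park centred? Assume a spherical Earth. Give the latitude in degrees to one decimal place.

74.4°

On Mercator, (apparent₁)/(apparent₂) = sec²φ₁ / sec²φ₂ when true areas are equal.
cos²φ₂ / cos²φ₁ = 12.4  ⇒  cos φ₁ = cos 18.5° / √12.4 = 0.9483/3.521 = 0.2693.
φ₁ = arccos(0.2693) ≈ 74.4°.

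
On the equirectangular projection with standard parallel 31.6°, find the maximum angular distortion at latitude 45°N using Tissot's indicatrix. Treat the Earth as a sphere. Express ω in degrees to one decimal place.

10.6°

The equidistant cylindrical projection with φ₀ = 31.6° has h = 1 (meridians true) and k = cos φ₀ / cos φ along parallels.
At 45°: h = 1.000, k = 1.205; principal scales a = 1.205, b = 1.000.
sin(ω/2) = (a − b)/(a + b) = 0.2045/2.205 = 0.09277, so ω = 2 arcsin(0.09277) ≈ 10.6°.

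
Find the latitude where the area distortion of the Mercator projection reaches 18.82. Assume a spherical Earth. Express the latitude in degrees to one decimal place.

Mercator areal scale is sec²φ.
sec²φ = 18.82  ⇒  cos²φ = 0.05313  ⇒  cos φ = 0.2305.
φ = arccos(0.2305) ≈ 76.7°.

76.7°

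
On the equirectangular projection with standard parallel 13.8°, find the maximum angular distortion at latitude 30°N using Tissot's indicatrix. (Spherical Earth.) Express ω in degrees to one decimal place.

In the equirectangular projection with standard parallel φ₀ = 13.8° (x = Rλ cos φ₀, y = Rφ), meridians are true-scale (h = 1) and the parallel scale is k = cos φ₀ / cos φ.
At 30°: h = 1.000, k = 1.121; principal scales a = 1.121, b = 1.000.
sin(ω/2) = (a − b)/(a + b) = 0.1214/2.121 = 0.05721, so ω = 2 arcsin(0.05721) ≈ 6.6°.

6.6°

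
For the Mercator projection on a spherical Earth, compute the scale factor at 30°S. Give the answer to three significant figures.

The Mercator projection is conformal; its linear scale factor is the same in every direction and equals sec φ = 1/cos φ.
k = 1/cos 30° = 1/0.8660 = 1.155.

1.15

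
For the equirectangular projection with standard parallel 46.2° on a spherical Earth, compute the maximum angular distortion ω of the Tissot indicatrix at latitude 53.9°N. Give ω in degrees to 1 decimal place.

With standard parallel φ₀ = 46.2°, the equirectangular projection gives x = Rλ cos φ₀, y = Rφ, so h = 1 and k = cos 46.2° / cos φ.
At 53.9°: h = 1.000, k = 1.175; principal scales a = 1.175, b = 1.000.
sin(ω/2) = (a − b)/(a + b) = 0.1747/2.175 = 0.08034, so ω = 2 arcsin(0.08034) ≈ 9.2°.

9.2°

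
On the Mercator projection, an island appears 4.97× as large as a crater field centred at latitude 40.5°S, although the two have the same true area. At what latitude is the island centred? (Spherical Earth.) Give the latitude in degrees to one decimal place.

On Mercator, (apparent₁)/(apparent₂) = sec²φ₁ / sec²φ₂ when true areas are equal.
cos²φ₂ / cos²φ₁ = 4.97  ⇒  cos φ₁ = cos 40.5° / √4.97 = 0.7604/2.229 = 0.3411.
φ₁ = arccos(0.3411) ≈ 70.1°.

70.1°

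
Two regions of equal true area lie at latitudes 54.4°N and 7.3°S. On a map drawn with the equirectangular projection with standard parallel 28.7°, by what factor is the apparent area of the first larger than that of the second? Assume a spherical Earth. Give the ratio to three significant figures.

The equidistant cylindrical projection with φ₀ = 28.7° has h = 1 (meridians true) and k = cos φ₀ / cos φ along parallels.
Areal scale at 54.4°: h·k = 1.000 × 1.507 = 1.507.
Areal scale at 7.3°: h·k = 1.000 × 0.8843 = 0.8843.
Ratio = 1.507/0.8843 ≈ 1.70.

1.70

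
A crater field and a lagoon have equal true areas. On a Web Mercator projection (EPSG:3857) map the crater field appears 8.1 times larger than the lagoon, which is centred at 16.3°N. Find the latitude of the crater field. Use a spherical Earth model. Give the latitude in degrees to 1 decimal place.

70.3°

On Mercator, (apparent₁)/(apparent₂) = sec²φ₁ / sec²φ₂ when true areas are equal.
cos²φ₂ / cos²φ₁ = 8.1  ⇒  cos φ₁ = cos 16.3° / √8.1 = 0.9598/2.846 = 0.3372.
φ₁ = arccos(0.3372) ≈ 70.3°.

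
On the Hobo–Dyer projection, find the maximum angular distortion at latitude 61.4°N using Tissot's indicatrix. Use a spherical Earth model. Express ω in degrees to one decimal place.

Hobo–Dyer is a cylindrical equal-area projection with standard parallels at ±37.5°. For cylindrical equal-area with standard parallel φ₀, h = cos φ / cos φ₀ and k = cos φ₀ / cos φ, so h·k = 1.
At 61.4°: h = 0.6034, k = 1.657; principal scales a = 1.657, b = 0.6034.
sin(ω/2) = (a − b)/(a + b) = 1.054/2.261 = 0.4662, so ω = 2 arcsin(0.4662) ≈ 55.6°.

55.6°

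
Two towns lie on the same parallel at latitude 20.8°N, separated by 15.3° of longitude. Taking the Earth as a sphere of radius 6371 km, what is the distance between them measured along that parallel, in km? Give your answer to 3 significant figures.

Arc length along a parallel = R cos φ · Δλ (with Δλ in radians).
= 6371 × cos 20.8° × (15.3° × π/180) = 6371 × 0.9348 × 0.2670 ≈ 1590 km.

1590 km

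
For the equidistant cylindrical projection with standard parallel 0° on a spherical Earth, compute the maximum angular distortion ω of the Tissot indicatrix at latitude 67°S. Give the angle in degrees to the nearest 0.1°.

In the plate carrée (x = Rλ, y = Rφ), meridians are true-scale (h = 1) and parallels are stretched by k = sec φ.
At 67°: h = 1.000, k = 2.559; principal scales a = 2.559, b = 1.000.
sin(ω/2) = (a − b)/(a + b) = 1.559/3.559 = 0.4381, so ω = 2 arcsin(0.4381) ≈ 52.0°.

52.0°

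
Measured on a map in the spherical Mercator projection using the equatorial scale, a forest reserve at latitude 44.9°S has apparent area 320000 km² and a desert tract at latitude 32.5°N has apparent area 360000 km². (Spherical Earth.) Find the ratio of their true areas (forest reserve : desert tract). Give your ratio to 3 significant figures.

Since Mercator area scale is 1/cos²φ, the true area equals the apparent area multiplied by cos²φ.
True area of forest reserve: 320000 × cos²(44.9°) = 320000 × 0.5017 = 160600 km².
True area of desert tract: 360000 × cos²(32.5°) = 360000 × 0.7113 = 256100 km².
Ratio = 160600 / 256100 ≈ 0.627.

0.627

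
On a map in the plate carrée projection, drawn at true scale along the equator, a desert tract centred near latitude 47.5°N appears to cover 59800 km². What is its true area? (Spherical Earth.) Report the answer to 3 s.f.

40400 km²

For the equirectangular projection with φ₀ = 0 (plate carrée), h = 1 along meridians and k = sec φ along parallels.
Areal scale = h·k = 1 × sec φ; at 47.5°, h = 1.000, k = 1.480, so h·k = 1.480.
True area = apparent / (areal scale) = 59800 / 1.480 ≈ 40400 km².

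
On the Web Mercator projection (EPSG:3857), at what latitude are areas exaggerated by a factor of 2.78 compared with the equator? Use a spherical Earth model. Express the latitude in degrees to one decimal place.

Mercator areal scale is sec²φ.
sec²φ = 2.78  ⇒  cos²φ = 0.3597  ⇒  cos φ = 0.5998.
φ = arccos(0.5998) ≈ 53.1°.

53.1°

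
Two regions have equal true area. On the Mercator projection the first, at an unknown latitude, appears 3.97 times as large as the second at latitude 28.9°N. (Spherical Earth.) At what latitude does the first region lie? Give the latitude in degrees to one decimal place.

Mercator areal scale is sec²φ, so apparent-area ratio = sec²φ₁ / sec²φ₂ = cos²φ₂ / cos²φ₁.
cos²φ₂ / cos²φ₁ = 3.97  ⇒  cos φ₁ = cos 28.9° / √3.97 = 0.8755/1.992 = 0.4394.
φ₁ = arccos(0.4394) ≈ 63.9°.

63.9°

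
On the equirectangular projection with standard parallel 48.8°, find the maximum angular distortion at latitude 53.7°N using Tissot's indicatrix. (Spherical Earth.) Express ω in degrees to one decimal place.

6.1°

With standard parallel φ₀ = 48.8°, the equirectangular projection gives x = Rλ cos φ₀, y = Rφ, so h = 1 and k = cos 48.8° / cos φ.
At 53.7°: h = 1.000, k = 1.113; principal scales a = 1.113, b = 1.000.
sin(ω/2) = (a − b)/(a + b) = 0.1126/2.113 = 0.05331, so ω = 2 arcsin(0.05331) ≈ 6.1°.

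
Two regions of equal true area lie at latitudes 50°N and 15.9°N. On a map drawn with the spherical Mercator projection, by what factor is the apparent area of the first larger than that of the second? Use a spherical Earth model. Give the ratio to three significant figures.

2.24

On Mercator, area is exaggerated by sec²φ = 1/cos²φ.
At 50°: sec²(50°) = 1/0.6428² = 2.420.
At 15.9°: sec²(15.9°) = 1/0.9617² = 1.081.
Ratio = 2.420/1.081 = cos²(15.9°)/cos²(50°) ≈ 2.24.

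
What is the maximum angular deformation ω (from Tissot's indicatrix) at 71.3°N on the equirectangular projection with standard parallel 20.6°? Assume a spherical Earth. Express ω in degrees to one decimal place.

With standard parallel φ₀ = 20.6°, the equirectangular projection gives x = Rλ cos φ₀, y = Rφ, so h = 1 and k = cos 20.6° / cos φ.
At 71.3°: h = 1.000, k = 2.920; principal scales a = 2.920, b = 1.000.
sin(ω/2) = (a − b)/(a + b) = 1.920/3.920 = 0.4897, so ω = 2 arcsin(0.4897) ≈ 58.6°.

58.6°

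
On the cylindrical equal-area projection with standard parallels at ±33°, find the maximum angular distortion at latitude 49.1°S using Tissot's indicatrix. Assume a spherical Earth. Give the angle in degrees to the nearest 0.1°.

A cylindrical equal-area projection with standard parallel φ₀ has meridian scale h = cos φ / cos φ₀ and parallel scale k = cos φ₀ / cos φ (so areas are preserved, h·k = 1).
At 49.1°: h = 0.7807, k = 1.281; principal scales a = 1.281, b = 0.7807.
sin(ω/2) = (a − b)/(a + b) = 0.5002/2.062 = 0.2426, so ω = 2 arcsin(0.2426) ≈ 28.1°.

28.1°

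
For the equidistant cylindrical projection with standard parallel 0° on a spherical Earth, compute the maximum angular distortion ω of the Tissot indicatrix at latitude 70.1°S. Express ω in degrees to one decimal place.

59.0°

Plate carrée maps x = Rλ, y = Rφ. The meridian scale is h = 1 and the parallel scale is k = 1/cos φ = sec φ.
At 70.1°: h = 1.000, k = 2.938; principal scales a = 2.938, b = 1.000.
sin(ω/2) = (a − b)/(a + b) = 1.938/3.938 = 0.4921, so ω = 2 arcsin(0.4921) ≈ 59.0°.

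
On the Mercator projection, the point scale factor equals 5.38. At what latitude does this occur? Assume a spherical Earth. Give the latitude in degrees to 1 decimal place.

Mercator scale is k = sec φ = 1/cos φ.
1/cos φ = 5.38  ⇒  cos φ = 0.1859  ⇒  φ = arccos(0.1859) ≈ 79.3°.

79.3°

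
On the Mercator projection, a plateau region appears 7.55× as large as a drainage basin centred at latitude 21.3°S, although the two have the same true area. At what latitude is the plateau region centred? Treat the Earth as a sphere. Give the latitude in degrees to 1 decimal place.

On Mercator, (apparent₁)/(apparent₂) = sec²φ₁ / sec²φ₂ when true areas are equal.
cos²φ₂ / cos²φ₁ = 7.55  ⇒  cos φ₁ = cos 21.3° / √7.55 = 0.9317/2.748 = 0.3391.
φ₁ = arccos(0.3391) ≈ 70.2°.

70.2°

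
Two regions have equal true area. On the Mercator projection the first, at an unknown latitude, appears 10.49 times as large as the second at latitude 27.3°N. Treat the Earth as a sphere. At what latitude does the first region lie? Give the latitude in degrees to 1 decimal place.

74.1°

For equal true areas on Mercator, apparent areas scale as sec²φ, so the ratio is cos²φ₂ / cos²φ₁.
cos²φ₂ / cos²φ₁ = 10.49  ⇒  cos φ₁ = cos 27.3° / √10.49 = 0.8886/3.239 = 0.2744.
φ₁ = arccos(0.2744) ≈ 74.1°.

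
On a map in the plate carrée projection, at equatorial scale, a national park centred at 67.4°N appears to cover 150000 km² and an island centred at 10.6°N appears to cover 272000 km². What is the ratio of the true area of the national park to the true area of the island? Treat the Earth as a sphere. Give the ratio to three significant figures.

Plate carrée has h = 1 and k = sec φ, giving areal scale sec φ; true area = (apparent area) · cos φ.
True area of national park: 150000 × cos(67.4°) = 150000 × 0.3843 = 57640 km².
True area of island: 272000 × cos(10.6°) = 272000 × 0.9829 = 267400 km².
Ratio = 57640 / 267400 ≈ 0.216.

0.216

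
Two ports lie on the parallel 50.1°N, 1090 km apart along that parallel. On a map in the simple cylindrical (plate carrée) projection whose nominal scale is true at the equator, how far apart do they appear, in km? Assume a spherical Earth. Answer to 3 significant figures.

In the plate carrée (x = Rλ, y = Rφ), meridians are true-scale (h = 1) and parallels are stretched by k = sec φ.
Along the parallel, k = sec 50.1° = 1/0.6414 = 1.559.
Map distance = 1090 × 1.559 ≈ 1700 km.

1700 km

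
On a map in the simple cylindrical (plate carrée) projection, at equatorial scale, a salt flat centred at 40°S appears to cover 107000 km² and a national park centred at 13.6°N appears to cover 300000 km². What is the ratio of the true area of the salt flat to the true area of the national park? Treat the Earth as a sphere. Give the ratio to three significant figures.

Plate carrée has h = 1 and k = sec φ, giving areal scale sec φ; true area = (apparent area) · cos φ.
True area of salt flat: 107000 × cos(40°) = 107000 × 0.7660 = 81970 km².
True area of national park: 300000 × cos(13.6°) = 300000 × 0.9720 = 291600 km².
Ratio = 81970 / 291600 ≈ 0.281.

0.281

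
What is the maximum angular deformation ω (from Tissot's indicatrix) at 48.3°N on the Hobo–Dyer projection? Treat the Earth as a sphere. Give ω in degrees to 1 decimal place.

20.1°

The Hobo–Dyer projection is cylindrical equal-area with φ₀ = 37.5°. For cylindrical equal-area with standard parallel φ₀, h = cos φ / cos φ₀ and k = cos φ₀ / cos φ, so h·k = 1.
At 48.3°: h = 0.8385, k = 1.193; principal scales a = 1.193, b = 0.8385.
sin(ω/2) = (a − b)/(a + b) = 0.3541/2.031 = 0.1743, so ω = 2 arcsin(0.1743) ≈ 20.1°.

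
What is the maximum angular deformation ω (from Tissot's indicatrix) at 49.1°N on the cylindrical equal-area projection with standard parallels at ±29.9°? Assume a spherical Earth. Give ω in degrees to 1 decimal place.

Cylindrical equal-area (φ₀ = 29.9°): h = cos φ / cos 29.9° along meridians, k = cos 29.9° / cos φ along parallels; h·k = 1.
At 49.1°: h = 0.7553, k = 1.324; principal scales a = 1.324, b = 0.7553.
sin(ω/2) = (a − b)/(a + b) = 0.5688/2.079 = 0.2735, so ω = 2 arcsin(0.2735) ≈ 31.7°.

31.7°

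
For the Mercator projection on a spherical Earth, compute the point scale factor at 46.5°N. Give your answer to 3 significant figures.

Mercator is conformal, so the point scale is isotropic: h = k = sec φ = 1/cos φ.
k = 1/cos 46.5° = 1/0.6884 = 1.453.

1.45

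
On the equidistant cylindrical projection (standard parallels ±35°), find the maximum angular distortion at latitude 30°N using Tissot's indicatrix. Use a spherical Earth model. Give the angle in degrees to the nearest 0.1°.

3.2°

The equidistant cylindrical projection with φ₀ = 35° has h = 1 (meridians true) and k = cos φ₀ / cos φ along parallels.
At 30°: h = 1.000, k = 0.9459; principal scales a = 1.000, b = 0.9459.
sin(ω/2) = (a − b)/(a + b) = 0.05412/1.946 = 0.02782, so ω = 2 arcsin(0.02782) ≈ 3.2°.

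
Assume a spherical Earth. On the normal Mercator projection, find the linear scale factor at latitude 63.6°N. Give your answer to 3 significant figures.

2.25

The Mercator projection is conformal; its linear scale factor is the same in every direction and equals sec φ = 1/cos φ.
k = 1/cos 63.6° = 1/0.4446 = 2.249.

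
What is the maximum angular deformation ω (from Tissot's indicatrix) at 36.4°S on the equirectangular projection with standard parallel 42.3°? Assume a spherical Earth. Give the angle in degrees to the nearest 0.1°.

The equidistant cylindrical projection with φ₀ = 42.3° has h = 1 (meridians true) and k = cos φ₀ / cos φ along parallels.
At 36.4°: h = 1.000, k = 0.9189; principal scales a = 1.000, b = 0.9189.
sin(ω/2) = (a − b)/(a + b) = 0.08108/1.919 = 0.04225, so ω = 2 arcsin(0.04225) ≈ 4.8°.

4.8°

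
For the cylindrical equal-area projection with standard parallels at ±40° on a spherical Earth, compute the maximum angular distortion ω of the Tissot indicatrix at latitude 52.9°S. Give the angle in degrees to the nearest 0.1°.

27.1°

Cylindrical equal-area (φ₀ = 40°): h = cos φ / cos 40° along meridians, k = cos 40° / cos φ along parallels; h·k = 1.
At 52.9°: h = 0.7874, k = 1.270; principal scales a = 1.270, b = 0.7874.
sin(ω/2) = (a − b)/(a + b) = 0.4825/2.057 = 0.2345, so ω = 2 arcsin(0.2345) ≈ 27.1°.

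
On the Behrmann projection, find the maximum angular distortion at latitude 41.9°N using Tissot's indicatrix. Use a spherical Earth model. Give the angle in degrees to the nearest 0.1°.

Behrmann is a cylindrical equal-area projection with standard parallels at ±30°. Cylindrical equal-area (φ₀ = 30°): h = cos φ / cos 30° along meridians, k = cos 30° / cos φ along parallels; h·k = 1.
At 41.9°: h = 0.8595, k = 1.164; principal scales a = 1.164, b = 0.8595.
sin(ω/2) = (a − b)/(a + b) = 0.3041/2.023 = 0.1503, so ω = 2 arcsin(0.1503) ≈ 17.3°.

17.3°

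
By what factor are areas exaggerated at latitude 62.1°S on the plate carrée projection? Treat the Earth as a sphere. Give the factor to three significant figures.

In the plate carrée (x = Rλ, y = Rφ), meridians are true-scale (h = 1) and parallels are stretched by k = sec φ.
Areal scale = h·k = 1 × sec φ; at 62.1°, h = 1.000, k = 2.137, so h·k = 2.137.

2.14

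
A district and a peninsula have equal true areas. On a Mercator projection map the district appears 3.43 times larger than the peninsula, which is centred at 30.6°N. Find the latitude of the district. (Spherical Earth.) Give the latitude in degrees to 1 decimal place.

62.3°

On Mercator, (apparent₁)/(apparent₂) = sec²φ₁ / sec²φ₂ when true areas are equal.
cos²φ₂ / cos²φ₁ = 3.43  ⇒  cos φ₁ = cos 30.6° / √3.43 = 0.8607/1.852 = 0.4648.
φ₁ = arccos(0.4648) ≈ 62.3°.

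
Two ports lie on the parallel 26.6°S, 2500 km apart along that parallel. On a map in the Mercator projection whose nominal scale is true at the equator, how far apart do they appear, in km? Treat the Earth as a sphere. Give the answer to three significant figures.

Mercator is conformal, so the point scale is isotropic: h = k = sec φ = 1/cos φ.
Along the parallel, k = sec 26.6° = 1/0.8942 = 1.118.
Map distance = 2500 × 1.118 ≈ 2800 km.

2800 km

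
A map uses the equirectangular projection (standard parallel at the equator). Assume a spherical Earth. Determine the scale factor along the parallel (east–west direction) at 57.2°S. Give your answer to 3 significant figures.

1.85

In the plate carrée (x = Rλ, y = Rφ), meridians are true-scale (h = 1) and parallels are stretched by k = sec φ.
k = 1/cos 57.2° = 1/0.5417 = 1.846.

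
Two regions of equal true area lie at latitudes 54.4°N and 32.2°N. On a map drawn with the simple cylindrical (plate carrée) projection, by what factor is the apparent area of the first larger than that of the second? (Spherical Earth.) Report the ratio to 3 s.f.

In the plate carrée (x = Rλ, y = Rφ), meridians are true-scale (h = 1) and parallels are stretched by k = sec φ.
Areal scale at 54.4°: h·k = 1.000 × 1.718 = 1.718.
Areal scale at 32.2°: h·k = 1.000 × 1.182 = 1.182.
Ratio = 1.718/1.182 ≈ 1.45.

1.45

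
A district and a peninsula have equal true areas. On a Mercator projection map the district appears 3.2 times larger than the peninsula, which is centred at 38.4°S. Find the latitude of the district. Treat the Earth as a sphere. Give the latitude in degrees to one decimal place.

On Mercator, (apparent₁)/(apparent₂) = sec²φ₁ / sec²φ₂ when true areas are equal.
cos²φ₂ / cos²φ₁ = 3.2  ⇒  cos φ₁ = cos 38.4° / √3.2 = 0.7837/1.789 = 0.4381.
φ₁ = arccos(0.4381) ≈ 64.0°.

64.0°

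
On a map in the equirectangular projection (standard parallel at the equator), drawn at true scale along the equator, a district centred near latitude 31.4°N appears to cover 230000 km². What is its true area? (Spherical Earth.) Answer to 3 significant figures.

In the plate carrée (x = Rλ, y = Rφ), meridians are true-scale (h = 1) and parallels are stretched by k = sec φ.
Areal scale = h·k = 1 × sec φ; at 31.4°, h = 1.000, k = 1.172, so h·k = 1.172.
True area = apparent / (areal scale) = 230000 / 1.172 ≈ 196000 km².

196000 km²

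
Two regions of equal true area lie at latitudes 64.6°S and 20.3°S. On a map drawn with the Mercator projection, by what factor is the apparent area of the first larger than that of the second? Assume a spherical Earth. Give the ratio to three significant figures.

Mercator is conformal with k = sec φ, so areal scale = k² = sec²φ.
At 64.6°: sec²(64.6°) = 1/0.4289² = 5.435.
At 20.3°: sec²(20.3°) = 1/0.9379² = 1.137.
Ratio = 5.435/1.137 = cos²(20.3°)/cos²(64.6°) ≈ 4.78.

4.78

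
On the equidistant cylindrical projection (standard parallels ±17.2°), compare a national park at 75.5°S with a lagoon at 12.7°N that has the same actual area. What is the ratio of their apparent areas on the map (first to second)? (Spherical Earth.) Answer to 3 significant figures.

The equidistant cylindrical projection with φ₀ = 17.2° has h = 1 (meridians true) and k = cos φ₀ / cos φ along parallels.
Areal scale at 75.5°: h·k = 1.000 × 3.815 = 3.815.
Areal scale at 12.7°: h·k = 1.000 × 0.9792 = 0.9792.
Ratio = 3.815/0.9792 ≈ 3.90.

3.90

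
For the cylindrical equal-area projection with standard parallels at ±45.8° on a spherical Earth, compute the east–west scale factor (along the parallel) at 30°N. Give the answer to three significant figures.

0.805

A cylindrical equal-area projection with standard parallel φ₀ has meridian scale h = cos φ / cos φ₀ and parallel scale k = cos φ₀ / cos φ (so areas are preserved, h·k = 1).
k = cos 45.8° / cos 30° = 0.6972/0.8660 = 0.8050.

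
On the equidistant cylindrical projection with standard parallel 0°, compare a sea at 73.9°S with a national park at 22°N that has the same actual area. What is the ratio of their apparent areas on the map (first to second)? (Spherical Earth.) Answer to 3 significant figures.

For the equirectangular projection with φ₀ = 0 (plate carrée), h = 1 along meridians and k = sec φ along parallels.
Areal scale at 73.9°: h·k = 1.000 × 3.606 = 3.606.
Areal scale at 22°: h·k = 1.000 × 1.079 = 1.079.
Ratio = 3.606/1.079 ≈ 3.34.

3.34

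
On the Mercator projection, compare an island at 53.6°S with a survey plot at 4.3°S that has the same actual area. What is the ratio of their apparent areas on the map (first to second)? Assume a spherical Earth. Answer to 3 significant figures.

2.82

Mercator is conformal with k = sec φ, so areal scale = k² = sec²φ.
At 53.6°: sec²(53.6°) = 1/0.5934² = 2.840.
At 4.3°: sec²(4.3°) = 1/0.9972² = 1.006.
Ratio = 2.840/1.006 = cos²(4.3°)/cos²(53.6°) ≈ 2.82.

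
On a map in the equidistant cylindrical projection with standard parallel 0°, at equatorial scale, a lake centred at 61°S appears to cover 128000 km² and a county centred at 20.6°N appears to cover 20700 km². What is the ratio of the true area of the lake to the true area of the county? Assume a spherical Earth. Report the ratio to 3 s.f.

3.20

Plate carrée has h = 1 and k = sec φ, giving areal scale sec φ; true area = (apparent area) · cos φ.
True area of lake: 128000 × cos(61°) = 128000 × 0.4848 = 62060 km².
True area of county: 20700 × cos(20.6°) = 20700 × 0.9361 = 19380 km².
Ratio = 62060 / 19380 ≈ 3.20.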